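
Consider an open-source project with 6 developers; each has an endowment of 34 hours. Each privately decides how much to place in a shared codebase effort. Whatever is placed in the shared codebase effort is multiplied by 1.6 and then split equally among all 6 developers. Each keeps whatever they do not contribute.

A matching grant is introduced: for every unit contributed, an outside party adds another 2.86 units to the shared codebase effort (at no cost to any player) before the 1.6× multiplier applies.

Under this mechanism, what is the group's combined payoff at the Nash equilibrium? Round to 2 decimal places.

1259.90 hours

The effective private return per unit is now 1.6 × 3.86 / 6 = 1.0293 > 1, so every player's dominant strategy flips to full contribution.
So the Nash equilibrium is full contribution by all 6; the group earns 1.6 × 3.86 × 204 = 1259.90.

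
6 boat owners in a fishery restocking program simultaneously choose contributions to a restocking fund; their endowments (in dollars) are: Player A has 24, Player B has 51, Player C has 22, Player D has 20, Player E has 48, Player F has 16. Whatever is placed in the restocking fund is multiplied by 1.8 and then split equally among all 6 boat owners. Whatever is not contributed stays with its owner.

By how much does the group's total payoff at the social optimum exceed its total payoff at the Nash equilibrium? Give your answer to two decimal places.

The private return per contributed unit is 1.8/6 = 0.3000 < 1 for every player regardless of endowment, so the Nash equilibrium is zero contribution and the group total is Σ E_j = 24 + 51 + 22 + 20 + 48 + 16 = 181.
Each contributed unit returns 1.800 to the group, so the social optimum is full contribution by everyone: group total = 1.800 × 181 = 325.80.
Efficiency loss = (1.800 − 1) × 181 = 144.80.

144.80 dollars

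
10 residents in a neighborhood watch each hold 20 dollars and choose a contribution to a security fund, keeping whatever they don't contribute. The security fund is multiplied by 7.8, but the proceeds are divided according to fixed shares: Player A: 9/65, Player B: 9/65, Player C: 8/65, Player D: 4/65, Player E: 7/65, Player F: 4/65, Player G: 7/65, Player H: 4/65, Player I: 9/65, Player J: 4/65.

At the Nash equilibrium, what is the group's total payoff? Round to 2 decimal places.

Player j's private return per contributed unit is 7.8 × (j's share). Contributing is weakly dominant for j when that share is at least 1/7.8 = 0.1282, and contributing 0 is dominant otherwise.
Player A, Player B and Player I clear that bar, contributing 20 each; the remaining 7 contribute 0. Total contributed: 60.
The security fund pays out 7.8 × 60 = 468.00 in total (split across the unequal shares, but the aggregate is all that matters for the group sum).
The 7 free-riders keep 20 each, adding 140. Group total = 140 + 468.00 = 608.00.

608.00 dollars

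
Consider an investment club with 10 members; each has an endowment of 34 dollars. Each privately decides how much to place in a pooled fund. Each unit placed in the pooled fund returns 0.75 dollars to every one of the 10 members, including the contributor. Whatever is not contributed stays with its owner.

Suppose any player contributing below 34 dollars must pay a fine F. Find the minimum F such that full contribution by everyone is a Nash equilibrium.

8.50 dollars

Given the others contribute fully, the best deviation is to contribute 0 (any partial contribution still incurs the fine and gives up units whose private return 0.75 is below 1).
Deviating from 34 to 0 saves 34 dollars but forfeits the deviator's share of the drop in the pooled fund: 0.75 × 34 = 25.50.
So the deviation gain is 34 − 25.50 = 8.50, and the fine must be at least 8.50 dollars to wipe it out.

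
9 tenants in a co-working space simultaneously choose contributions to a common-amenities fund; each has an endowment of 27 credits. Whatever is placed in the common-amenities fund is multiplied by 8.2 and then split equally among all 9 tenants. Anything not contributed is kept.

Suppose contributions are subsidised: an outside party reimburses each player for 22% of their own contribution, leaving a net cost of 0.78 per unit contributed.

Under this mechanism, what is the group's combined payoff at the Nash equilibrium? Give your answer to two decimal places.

Under the mechanism each unit contributed yields (8.2/9) / 0.78 = 1.1681 back to its contributor per unit of net cost, which exceeds 1, making full contribution the dominant choice for everyone.
At the Nash equilibrium everyone contributes 27. Group total payoff = 9 × (27 × 0.22 + 8.2 × 27) = 2046.06.

2046.06 credits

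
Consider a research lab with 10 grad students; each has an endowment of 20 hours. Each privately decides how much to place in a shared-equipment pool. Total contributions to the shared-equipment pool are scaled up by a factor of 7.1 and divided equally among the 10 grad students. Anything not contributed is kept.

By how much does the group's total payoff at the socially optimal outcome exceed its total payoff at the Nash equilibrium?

1220.00 hours

Each contributed unit returns 7.1/10 = 0.7100 to its contributor — below 1 — so contributing 0 is dominant for every player. At the Nash equilibrium everyone keeps their 20, and the group total is 10 × 20 = 200.
Each contributed unit returns 7.100 to the group as a whole (0.7100 to each of 10 players), which exceeds 1, so the social optimum is full contribution: group total = 7.100 × 200 = 1420.00.
Efficiency loss = 1420.00 − 200 = 1220.00.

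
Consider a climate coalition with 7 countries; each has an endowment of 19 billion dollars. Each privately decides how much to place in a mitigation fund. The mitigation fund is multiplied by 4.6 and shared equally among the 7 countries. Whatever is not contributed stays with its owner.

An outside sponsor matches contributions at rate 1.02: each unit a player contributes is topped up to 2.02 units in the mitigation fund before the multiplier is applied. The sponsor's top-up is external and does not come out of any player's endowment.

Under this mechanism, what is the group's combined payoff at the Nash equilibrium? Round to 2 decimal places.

1235.84 billion dollars

The effective private return per unit is now 4.6 × 2.02 / 7 = 1.3274 > 1, so every player's dominant strategy flips to full contribution.
So the Nash equilibrium is full contribution by all 7; the group earns 4.6 × 2.02 × 133 = 1235.84.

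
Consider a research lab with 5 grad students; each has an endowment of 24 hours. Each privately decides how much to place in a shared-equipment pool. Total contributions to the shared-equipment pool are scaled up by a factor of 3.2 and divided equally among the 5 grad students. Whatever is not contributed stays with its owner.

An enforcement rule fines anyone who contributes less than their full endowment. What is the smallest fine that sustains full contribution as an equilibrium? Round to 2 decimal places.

8.64 hours

Given the others contribute fully, the best deviation is to contribute 0 (any partial contribution still incurs the fine and gives up units whose private return 0.6400 is below 1).
Deviating from 24 to 0 saves 24 hours but forfeits the deviator's share of the drop in the shared-equipment pool: 3.2/5 × 24 = 15.36.
So the deviation gain is 24 − 15.36 = 8.64, and the fine must be at least 8.64 hours to wipe it out.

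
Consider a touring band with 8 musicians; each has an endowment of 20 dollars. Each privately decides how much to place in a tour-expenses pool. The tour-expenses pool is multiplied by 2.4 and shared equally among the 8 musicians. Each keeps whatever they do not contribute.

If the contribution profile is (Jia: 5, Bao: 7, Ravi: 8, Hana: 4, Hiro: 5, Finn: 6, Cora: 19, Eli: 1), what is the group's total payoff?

Total contributed: 5 + 7 + 8 + 4 + 5 + 6 + 19 + 1 = 55; total kept: 8 × 20 − 55 = 105.
The tour-expenses pool pays out 2.4 × 55 = 132.00 in aggregate.
Group total = 105 + 132.00 = 237.00.

237.00 dollars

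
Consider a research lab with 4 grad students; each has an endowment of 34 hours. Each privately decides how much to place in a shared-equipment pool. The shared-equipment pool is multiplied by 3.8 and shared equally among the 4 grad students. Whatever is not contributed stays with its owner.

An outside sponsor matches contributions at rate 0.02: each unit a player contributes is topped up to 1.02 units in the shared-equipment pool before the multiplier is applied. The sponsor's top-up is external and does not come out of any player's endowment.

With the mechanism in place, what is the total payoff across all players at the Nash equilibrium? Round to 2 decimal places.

With the mechanism, a contributed unit returns 3.8 × 1.02 / 4 = 0.9690 per unit of net cost — still below 1 — so contributing 0 remains dominant for every player.
Everyone keeps their endowment and the group total is 4 × 34 = 136.

136.00 hours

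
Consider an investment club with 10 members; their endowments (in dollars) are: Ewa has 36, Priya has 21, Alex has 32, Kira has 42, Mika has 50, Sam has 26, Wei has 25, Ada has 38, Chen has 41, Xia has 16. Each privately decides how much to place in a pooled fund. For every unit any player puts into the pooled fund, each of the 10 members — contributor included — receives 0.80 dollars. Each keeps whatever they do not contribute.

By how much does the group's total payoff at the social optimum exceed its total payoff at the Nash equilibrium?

2289.00 dollars

The private return per contributed unit is 0.80 < 1 for everyone, so the Nash equilibrium is zero contribution and the group total is Σ E_j = 36 + 21 + 32 + 42 + 50 + 26 + 25 + 38 + 41 + 16 = 327.
Each contributed unit returns 8.000 to the group, so the social optimum is full contribution by everyone: group total = 8.000 × 327 = 2616.00.
Efficiency loss = (8.000 − 1) × 327 = 2289.00.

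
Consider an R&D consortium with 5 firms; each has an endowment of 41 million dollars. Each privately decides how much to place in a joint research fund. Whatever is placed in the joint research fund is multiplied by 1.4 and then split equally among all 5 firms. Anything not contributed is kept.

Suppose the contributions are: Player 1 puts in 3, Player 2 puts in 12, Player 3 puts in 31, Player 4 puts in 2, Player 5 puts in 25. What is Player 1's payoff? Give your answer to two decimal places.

Total contributed: 3 + 12 + 31 + 2 + 25 = 73.
Each receives 1.4 × 73 / 5 = 20.44 from the joint research fund.
Player 1 keeps 41 − 3 = 38, so Player 1's payoff is 38 + 20.44 = 58.44.

58.44 million dollars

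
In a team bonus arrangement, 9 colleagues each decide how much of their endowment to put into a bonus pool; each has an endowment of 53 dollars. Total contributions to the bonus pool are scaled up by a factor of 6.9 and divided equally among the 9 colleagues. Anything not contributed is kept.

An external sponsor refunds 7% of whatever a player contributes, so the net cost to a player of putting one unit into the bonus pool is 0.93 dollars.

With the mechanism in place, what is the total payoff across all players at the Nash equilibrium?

Even with the mechanism, each unit contributed returns only (6.9/9) / 0.93 = 0.8244 per unit of net cost, so contributing nothing is still dominant.
Everyone keeps their endowment and the group total is 9 × 53 = 477.

477.00 dollars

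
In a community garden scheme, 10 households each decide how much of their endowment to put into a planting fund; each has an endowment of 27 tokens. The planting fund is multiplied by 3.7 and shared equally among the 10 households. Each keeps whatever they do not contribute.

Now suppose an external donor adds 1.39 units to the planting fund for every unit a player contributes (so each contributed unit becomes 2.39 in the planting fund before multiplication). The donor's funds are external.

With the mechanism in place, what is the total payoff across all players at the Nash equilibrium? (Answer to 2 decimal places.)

270.00 tokens

With the mechanism, a contributed unit returns 3.7 × 2.39 / 10 = 0.8843 per unit of net cost — still below 1 — so contributing 0 remains dominant for every player.
Everyone keeps their endowment and the group total is 10 × 27 = 270.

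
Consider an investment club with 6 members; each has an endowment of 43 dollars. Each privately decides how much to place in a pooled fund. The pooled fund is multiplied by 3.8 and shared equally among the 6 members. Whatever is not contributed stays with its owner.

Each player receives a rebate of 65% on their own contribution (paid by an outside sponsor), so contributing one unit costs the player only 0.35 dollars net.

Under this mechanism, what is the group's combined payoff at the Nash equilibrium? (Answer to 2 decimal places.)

The effective private return per unit is now (3.8/6) / 0.35 = 1.8095 > 1, so every player's dominant strategy flips to full contribution.
So the Nash equilibrium is full contribution by all 6; the group earns 6 × (43 × 0.65 + 3.8 × 43) = 1148.10.

1148.10 dollars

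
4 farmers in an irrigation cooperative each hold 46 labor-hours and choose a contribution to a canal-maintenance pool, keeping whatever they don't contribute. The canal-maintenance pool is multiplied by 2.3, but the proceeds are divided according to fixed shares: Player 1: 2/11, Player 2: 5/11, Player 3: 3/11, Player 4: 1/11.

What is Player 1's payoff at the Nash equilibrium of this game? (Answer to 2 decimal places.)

65.24 labor-hours

A player with share s gets back 2.3·s per unit contributed, so full contribution is dominant for anyone with s > 1/2.3 = 0.4348 and zero contribution is dominant for anyone below.
Only Player 2 (5/11) clears that bar, contributing 46; the remaining 3 contribute 0. Total contributed: 46.
Player 1 keeps 46 and receives 2.3 × 46 × 2/11 = 19.24 from the canal-maintenance pool, for a payoff of 65.24.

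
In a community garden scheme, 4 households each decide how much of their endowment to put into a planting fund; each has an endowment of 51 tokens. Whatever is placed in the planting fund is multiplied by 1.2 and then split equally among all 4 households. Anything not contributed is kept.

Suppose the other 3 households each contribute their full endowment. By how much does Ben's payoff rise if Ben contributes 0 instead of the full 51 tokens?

Switching from a contribution of 51 to 0 lets Ben keep an extra 51 tokens, but lowers the planting fund by 51, which costs Ben their own share of that drop: 1.2/4 × 51 = 15.30.
Net gain = 51 − 15.30 = 35.70. The private return per contributed unit (0.3000) is below 1, so free-riding is indeed the best response regardless of what the others do.

35.70 tokens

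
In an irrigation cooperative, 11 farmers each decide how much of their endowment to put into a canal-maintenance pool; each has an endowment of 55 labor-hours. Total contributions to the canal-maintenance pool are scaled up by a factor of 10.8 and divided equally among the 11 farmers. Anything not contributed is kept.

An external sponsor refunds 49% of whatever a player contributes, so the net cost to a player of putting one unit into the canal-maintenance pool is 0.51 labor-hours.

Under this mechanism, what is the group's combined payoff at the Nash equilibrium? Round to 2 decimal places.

The effective private return per unit is now (10.8/11) / 0.51 = 1.9251 > 1, so every player's dominant strategy flips to full contribution.
At the Nash equilibrium everyone contributes 55. Group total payoff = 11 × (55 × 0.49 + 10.8 × 55) = 6830.45.

6830.45 labor-hours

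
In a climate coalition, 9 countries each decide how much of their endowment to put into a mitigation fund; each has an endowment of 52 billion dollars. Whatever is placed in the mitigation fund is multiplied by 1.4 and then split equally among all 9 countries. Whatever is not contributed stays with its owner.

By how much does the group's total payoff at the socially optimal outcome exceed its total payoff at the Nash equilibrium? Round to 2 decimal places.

187.20 billion dollars

Each contributed unit returns 1.4/9 = 0.1556 to its contributor — below 1 — so contributing 0 is dominant for every player. At the Nash equilibrium everyone keeps their 52, and the group total is 9 × 52 = 468.
Each contributed unit returns 1.400 to the group as a whole (0.1556 to each of 9 players), which exceeds 1, so the social optimum is full contribution: group total = 1.400 × 468 = 655.20.
Efficiency loss = 655.20 − 468 = 187.20.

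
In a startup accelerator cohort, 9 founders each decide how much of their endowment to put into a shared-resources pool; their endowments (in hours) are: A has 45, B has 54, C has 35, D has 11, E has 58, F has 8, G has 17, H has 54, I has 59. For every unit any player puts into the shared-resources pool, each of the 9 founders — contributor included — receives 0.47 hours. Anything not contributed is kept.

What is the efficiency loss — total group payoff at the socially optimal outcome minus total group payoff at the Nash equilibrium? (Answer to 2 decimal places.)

The private return per contributed unit is 0.47 < 1 for everyone, so the Nash equilibrium is zero contribution and the group total is Σ E_j = 45 + 54 + 35 + 11 + 58 + 8 + 17 + 54 + 59 = 341.
Each contributed unit returns 4.230 to the group, so the social optimum is full contribution by everyone: group total = 4.230 × 341 = 1442.43.
Efficiency loss = (4.230 − 1) × 341 = 1101.43.

1101.43 hours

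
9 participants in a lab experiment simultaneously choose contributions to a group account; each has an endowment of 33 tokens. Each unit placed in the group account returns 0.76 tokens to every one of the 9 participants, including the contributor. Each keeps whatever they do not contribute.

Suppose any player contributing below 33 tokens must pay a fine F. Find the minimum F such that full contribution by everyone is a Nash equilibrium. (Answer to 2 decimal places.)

7.92 tokens

Given the others contribute fully, the best deviation is to contribute 0 (any partial contribution still incurs the fine and gives up units whose private return 0.76 is below 1).
Deviating from 33 to 0 saves 33 tokens but forfeits the deviator's share of the drop in the group account: 0.76 × 33 = 25.08.
So the deviation gain is 33 − 25.08 = 7.92, and the fine must be at least 7.92 tokens to wipe it out.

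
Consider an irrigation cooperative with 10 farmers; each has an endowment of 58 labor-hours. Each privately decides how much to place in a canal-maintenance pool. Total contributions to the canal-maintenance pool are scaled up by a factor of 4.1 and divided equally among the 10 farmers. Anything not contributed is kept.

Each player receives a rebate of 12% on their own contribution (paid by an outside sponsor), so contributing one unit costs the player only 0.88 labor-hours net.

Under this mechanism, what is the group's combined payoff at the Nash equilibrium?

580.00 labor-hours

Even with the mechanism, each unit contributed returns only (4.1/10) / 0.88 = 0.4659 per unit of net cost, so contributing nothing is still dominant.
At the Nash equilibrium no one contributes; group total payoff = 10 × 58 = 580.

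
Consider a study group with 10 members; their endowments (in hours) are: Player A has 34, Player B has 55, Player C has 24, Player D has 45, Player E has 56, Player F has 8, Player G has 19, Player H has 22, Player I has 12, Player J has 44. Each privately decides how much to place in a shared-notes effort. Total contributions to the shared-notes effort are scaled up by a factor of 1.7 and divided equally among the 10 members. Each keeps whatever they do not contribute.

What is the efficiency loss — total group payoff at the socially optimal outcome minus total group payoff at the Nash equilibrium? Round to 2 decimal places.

The private return per contributed unit is 1.7/10 = 0.1700 < 1 for every player regardless of endowment, so the Nash equilibrium is zero contribution and the group total is Σ E_j = 34 + 55 + 24 + 45 + 56 + 8 + 19 + 22 + 12 + 44 = 319.
Each contributed unit returns 1.700 to the group, so the social optimum is full contribution by everyone: group total = 1.700 × 319 = 542.30.
Efficiency loss = (1.700 − 1) × 319 = 223.30.

223.30 hours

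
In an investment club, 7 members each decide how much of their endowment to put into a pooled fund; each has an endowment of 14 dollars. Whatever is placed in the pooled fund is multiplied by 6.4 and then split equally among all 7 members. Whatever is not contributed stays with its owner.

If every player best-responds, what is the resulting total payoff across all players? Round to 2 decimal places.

Each contributed unit returns 6.4/7 = 0.9143 to its contributor — below 1 — so contributing 0 is dominant for every player. At the Nash equilibrium everyone keeps their 14, and the group total is 7 × 14 = 98.

98.00 dollars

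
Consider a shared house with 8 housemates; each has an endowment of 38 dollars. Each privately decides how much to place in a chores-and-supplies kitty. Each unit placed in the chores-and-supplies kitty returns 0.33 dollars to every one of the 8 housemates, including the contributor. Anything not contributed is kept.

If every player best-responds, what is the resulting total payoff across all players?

The private return per contributed unit is 0.33 < 1, so contributing 0 is dominant for every player. At the Nash equilibrium everyone keeps their 38, and the group total is 8 × 38 = 304.

304.00 dollars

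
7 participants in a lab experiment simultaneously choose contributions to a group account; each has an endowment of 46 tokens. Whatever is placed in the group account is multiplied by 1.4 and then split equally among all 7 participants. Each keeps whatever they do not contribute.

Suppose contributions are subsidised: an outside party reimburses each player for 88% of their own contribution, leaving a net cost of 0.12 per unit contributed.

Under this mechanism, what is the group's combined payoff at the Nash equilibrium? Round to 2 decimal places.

734.16 tokens

With the mechanism, a contributed unit returns (1.4/7) / 0.12 = 1.6667 per unit of net cost to the contributor — now above 1 — so contributing fully is weakly dominant for every player.
So the Nash equilibrium is full contribution by all 7; the group earns 7 × (46 × 0.88 + 1.4 × 46) = 734.16.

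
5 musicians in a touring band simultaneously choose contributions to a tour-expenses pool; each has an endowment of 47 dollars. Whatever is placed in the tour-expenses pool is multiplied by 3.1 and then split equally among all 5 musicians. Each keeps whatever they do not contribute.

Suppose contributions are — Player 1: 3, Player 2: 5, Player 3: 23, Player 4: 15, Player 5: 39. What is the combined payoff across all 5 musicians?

Total contributed: 3 + 5 + 23 + 15 + 39 = 85; total kept: 5 × 47 − 85 = 150.
The tour-expenses pool pays out 3.1 × 85 = 263.50 in aggregate.
Group total = 150 + 263.50 = 413.50.

413.50 dollars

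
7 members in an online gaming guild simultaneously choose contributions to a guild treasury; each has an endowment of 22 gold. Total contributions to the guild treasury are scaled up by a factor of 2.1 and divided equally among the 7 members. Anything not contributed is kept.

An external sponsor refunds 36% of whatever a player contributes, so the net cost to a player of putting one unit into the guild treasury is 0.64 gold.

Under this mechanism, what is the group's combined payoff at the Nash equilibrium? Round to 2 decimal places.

154.00 gold

With the mechanism, a contributed unit returns (2.1/7) / 0.64 = 0.4688 per unit of net cost — still below 1 — so contributing 0 remains dominant for every player.
Everyone keeps their endowment and the group total is 7 × 22 = 154.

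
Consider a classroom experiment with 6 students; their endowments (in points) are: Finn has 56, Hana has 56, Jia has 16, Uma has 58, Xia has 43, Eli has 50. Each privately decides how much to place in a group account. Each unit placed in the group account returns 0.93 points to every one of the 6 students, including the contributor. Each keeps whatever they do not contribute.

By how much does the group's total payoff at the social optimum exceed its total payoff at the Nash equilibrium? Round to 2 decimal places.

The private return per contributed unit is 0.93 < 1 for everyone, so the Nash equilibrium is zero contribution and the group total is Σ E_j = 56 + 56 + 16 + 58 + 43 + 50 = 279.
Each contributed unit returns 5.580 to the group, so the social optimum is full contribution by everyone: group total = 5.580 × 279 = 1556.82.
Efficiency loss = (5.580 − 1) × 279 = 1277.82.

1277.82 points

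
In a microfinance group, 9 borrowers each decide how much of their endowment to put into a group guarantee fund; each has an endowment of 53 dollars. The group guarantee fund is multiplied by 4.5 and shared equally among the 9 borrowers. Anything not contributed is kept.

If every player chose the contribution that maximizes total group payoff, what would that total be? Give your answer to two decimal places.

Each contributed unit returns 4.500 to the group as a whole (0.5000 to each of 9 players), which exceeds 1, so the social optimum is full contribution: group total = 4.500 × 477 = 2146.50.

2146.50 dollars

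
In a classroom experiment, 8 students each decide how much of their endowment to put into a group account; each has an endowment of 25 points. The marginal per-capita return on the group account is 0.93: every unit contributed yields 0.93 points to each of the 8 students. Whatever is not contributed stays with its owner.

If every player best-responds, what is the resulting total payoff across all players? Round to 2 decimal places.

The private return per contributed unit is 0.93 < 1, so contributing 0 is dominant for every player. At the Nash equilibrium everyone keeps their 25, and the group total is 8 × 25 = 200.

200.00 points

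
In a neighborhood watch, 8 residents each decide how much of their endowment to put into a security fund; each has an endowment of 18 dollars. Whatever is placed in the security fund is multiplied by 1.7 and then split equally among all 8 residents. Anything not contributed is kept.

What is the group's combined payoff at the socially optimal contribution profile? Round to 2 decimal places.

Each contributed unit returns 1.700 to the group as a whole (0.2125 to each of 8 players), which exceeds 1, so the social optimum is full contribution: group total = 1.700 × 144 = 244.80.

244.80 dollars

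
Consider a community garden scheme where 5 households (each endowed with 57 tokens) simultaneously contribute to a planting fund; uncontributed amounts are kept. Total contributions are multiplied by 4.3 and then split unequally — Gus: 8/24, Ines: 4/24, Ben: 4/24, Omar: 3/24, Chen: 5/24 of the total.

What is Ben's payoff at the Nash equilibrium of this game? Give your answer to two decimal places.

Player j's private return per contributed unit is 4.3 × (j's share). Contributing is weakly dominant for j when that share is at least 1/4.3 = 0.2326, and contributing 0 is dominant otherwise.
Only Gus (8/24) clears that bar, contributing 57; the remaining 4 contribute 0. Total contributed: 57.
Ben keeps 57 and receives 4.3 × 57 × 4/24 = 40.85 from the planting fund, for a payoff of 97.85.

97.85 tokens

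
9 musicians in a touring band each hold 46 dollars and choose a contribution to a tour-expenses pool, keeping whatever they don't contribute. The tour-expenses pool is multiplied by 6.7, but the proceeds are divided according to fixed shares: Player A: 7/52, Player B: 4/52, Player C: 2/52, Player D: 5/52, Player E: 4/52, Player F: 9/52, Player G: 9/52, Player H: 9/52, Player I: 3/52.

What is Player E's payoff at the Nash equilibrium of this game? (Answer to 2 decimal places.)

Player j's private return per contributed unit is 6.7 × (j's share). Contributing is weakly dominant for j when that share is at least 1/6.7 = 0.1493, and contributing 0 is dominant otherwise.
The shares above 0.1493 belong to Player F, Player G and Player H, contributing 46 each; the remaining 6 contribute 0. Total contributed: 138.
Player E keeps 46 and receives 6.7 × 138 × 4/52 = 71.12 from the tour-expenses pool, for a payoff of 117.12.

117.12 dollars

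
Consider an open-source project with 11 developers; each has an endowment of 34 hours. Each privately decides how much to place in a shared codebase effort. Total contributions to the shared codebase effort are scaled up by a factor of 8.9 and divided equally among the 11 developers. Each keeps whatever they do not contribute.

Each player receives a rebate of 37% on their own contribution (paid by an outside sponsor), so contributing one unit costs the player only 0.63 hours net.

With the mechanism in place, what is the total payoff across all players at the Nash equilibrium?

With the mechanism, a contributed unit returns (8.9/11) / 0.63 = 1.2843 per unit of net cost to the contributor — now above 1 — so contributing fully is weakly dominant for every player.
At the Nash equilibrium everyone contributes 34. Group total payoff = 11 × (34 × 0.37 + 8.9 × 34) = 3466.98.

3466.98 hours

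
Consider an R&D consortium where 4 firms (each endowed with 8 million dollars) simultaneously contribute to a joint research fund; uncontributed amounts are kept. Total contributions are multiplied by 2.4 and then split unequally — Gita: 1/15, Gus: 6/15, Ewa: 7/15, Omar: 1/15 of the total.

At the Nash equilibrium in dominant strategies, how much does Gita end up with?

9.28 million dollars

For player j, contributing a unit is worthwhile iff 2.4 × (j's share) ≥ 1, i.e. iff j's share is at least 0.4167.
The only share above 0.4167 is Ewa's 7/15, contributing 8; the remaining 3 contribute 0. Total contributed: 8.
Gita keeps 8 and receives 2.4 × 8 × 1/15 = 1.28 from the joint research fund, for a payoff of 9.28.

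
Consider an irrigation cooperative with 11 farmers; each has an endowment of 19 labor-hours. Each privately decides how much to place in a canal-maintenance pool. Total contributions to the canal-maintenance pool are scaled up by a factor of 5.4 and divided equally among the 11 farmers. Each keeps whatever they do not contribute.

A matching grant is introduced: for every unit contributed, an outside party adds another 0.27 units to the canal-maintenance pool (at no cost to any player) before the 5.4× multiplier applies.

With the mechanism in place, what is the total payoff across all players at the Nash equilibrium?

209.00 labor-hours

Even with the mechanism, each unit contributed returns only 5.4 × 1.27 / 11 = 0.6235 per unit of net cost, so contributing nothing is still dominant.
At the Nash equilibrium no one contributes; group total payoff = 11 × 19 = 209.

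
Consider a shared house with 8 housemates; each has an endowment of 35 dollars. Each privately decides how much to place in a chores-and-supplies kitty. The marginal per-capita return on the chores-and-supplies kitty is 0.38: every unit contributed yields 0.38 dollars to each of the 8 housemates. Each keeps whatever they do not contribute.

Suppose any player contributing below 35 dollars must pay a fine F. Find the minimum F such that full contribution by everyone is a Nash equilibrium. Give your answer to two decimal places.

Given the others contribute fully, the best deviation is to contribute 0 (any partial contribution still incurs the fine and gives up units whose private return 0.38 is below 1).
Deviating from 35 to 0 saves 35 dollars but forfeits the deviator's share of the drop in the chores-and-supplies kitty: 0.38 × 35 = 13.30.
So the deviation gain is 35 − 13.30 = 21.70, and the fine must be at least 21.70 dollars to wipe it out.

21.70 dollars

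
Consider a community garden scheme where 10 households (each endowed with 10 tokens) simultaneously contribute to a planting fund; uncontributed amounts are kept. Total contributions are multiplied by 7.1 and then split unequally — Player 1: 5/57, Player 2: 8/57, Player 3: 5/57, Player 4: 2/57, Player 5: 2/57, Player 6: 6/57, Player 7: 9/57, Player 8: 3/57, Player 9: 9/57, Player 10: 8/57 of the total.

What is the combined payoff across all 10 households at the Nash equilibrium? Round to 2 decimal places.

222.00 tokens

A player with share s gets back 7.1·s per unit contributed, so full contribution is dominant for anyone with s > 1/7.1 = 0.1408 and zero contribution is dominant for anyone below.
Player 7 and Player 9 clear that bar, contributing 10 each; the remaining 8 contribute 0. Total contributed: 20.
The planting fund pays out 7.1 × 20 = 142.00 in total (split across the unequal shares, but the aggregate is all that matters for the group sum).
The 8 free-riders keep 10 each, adding 80. Group total = 80 + 142.00 = 222.00.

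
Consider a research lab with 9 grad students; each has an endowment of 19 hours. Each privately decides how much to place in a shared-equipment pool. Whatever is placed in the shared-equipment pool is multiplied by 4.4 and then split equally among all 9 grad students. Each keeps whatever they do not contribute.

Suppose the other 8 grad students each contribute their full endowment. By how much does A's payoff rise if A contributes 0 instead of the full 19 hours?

9.71 hours

Switching from a contribution of 19 to 0 lets A keep an extra 19 hours, but lowers the shared-equipment pool by 19, which costs A their own share of that drop: 4.4/9 × 19 = 9.29.
Net gain = 19 − 9.29 = 9.71. The private return per contributed unit (0.4889) is below 1, so free-riding is indeed the best response regardless of what the others do.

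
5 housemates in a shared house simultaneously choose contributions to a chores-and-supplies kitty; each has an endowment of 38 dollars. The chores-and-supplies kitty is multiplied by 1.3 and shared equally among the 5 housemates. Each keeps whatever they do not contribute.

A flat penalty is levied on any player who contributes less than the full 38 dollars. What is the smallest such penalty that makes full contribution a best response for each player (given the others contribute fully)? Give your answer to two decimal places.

Given the others contribute fully, the best deviation is to contribute 0 (any partial contribution still incurs the fine and gives up units whose private return 0.2600 is below 1).
Deviating from 38 to 0 saves 38 dollars but forfeits the deviator's share of the drop in the chores-and-supplies kitty: 1.3/5 × 38 = 9.88.
So the deviation gain is 38 − 9.88 = 28.12, and the fine must be at least 28.12 dollars to wipe it out.

28.12 dollars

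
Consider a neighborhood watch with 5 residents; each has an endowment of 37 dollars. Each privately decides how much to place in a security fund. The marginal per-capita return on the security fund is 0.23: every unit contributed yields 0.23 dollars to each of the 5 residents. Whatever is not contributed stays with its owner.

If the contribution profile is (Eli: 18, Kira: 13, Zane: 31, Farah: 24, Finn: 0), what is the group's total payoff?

Total contributed: 18 + 13 + 31 + 24 + 0 = 86; total kept: 5 × 37 − 86 = 99.
The security fund pays out 0.23 × 5 × 86 = 98.90 in aggregate.
Group total = 99 + 98.90 = 197.90.

197.90 dollars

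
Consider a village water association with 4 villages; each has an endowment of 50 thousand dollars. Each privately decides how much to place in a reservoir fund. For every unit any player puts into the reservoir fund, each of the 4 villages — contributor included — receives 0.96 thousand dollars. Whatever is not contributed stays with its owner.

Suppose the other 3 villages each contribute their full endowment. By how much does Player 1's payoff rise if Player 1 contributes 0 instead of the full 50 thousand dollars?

2.00 thousand dollars

Switching from a contribution of 50 to 0 lets Player 1 keep an extra 50 thousand dollars, but lowers the reservoir fund by 50, which costs Player 1 their own share of that drop: 0.96 × 50 = 48.00.
Net gain = 50 − 48.00 = 2.00. The private return per contributed unit (0.96) is below 1, so free-riding is indeed the best response regardless of what the others do.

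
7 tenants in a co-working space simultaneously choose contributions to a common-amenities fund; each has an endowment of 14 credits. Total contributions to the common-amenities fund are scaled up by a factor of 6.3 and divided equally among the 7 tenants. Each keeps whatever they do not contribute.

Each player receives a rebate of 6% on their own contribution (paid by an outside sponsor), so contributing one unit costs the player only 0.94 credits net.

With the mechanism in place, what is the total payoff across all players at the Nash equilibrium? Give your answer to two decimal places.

98.00 credits

Even with the mechanism, each unit contributed returns only (6.3/7) / 0.94 = 0.9574 per unit of net cost, so contributing nothing is still dominant.
At the Nash equilibrium no one contributes; group total payoff = 7 × 14 = 98.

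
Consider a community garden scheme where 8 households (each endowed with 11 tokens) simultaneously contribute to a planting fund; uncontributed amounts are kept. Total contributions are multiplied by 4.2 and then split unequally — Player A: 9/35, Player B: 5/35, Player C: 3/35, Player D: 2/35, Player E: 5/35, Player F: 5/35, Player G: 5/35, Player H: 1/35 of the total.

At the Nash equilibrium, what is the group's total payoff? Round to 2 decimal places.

123.20 tokens

Each unit j contributes comes back to j as 4.2 × (j's share), so j prefers to contribute only if that share exceeds 1/4.2 = 0.2381; otherwise keeping the unit dominates.
Player A alone (share 9/35) is above the threshold, contributing 11; the remaining 7 contribute 0. Total contributed: 11.
The planting fund pays out 4.2 × 11 = 46.20 in total (split across the unequal shares, but the aggregate is all that matters for the group sum).
The 7 free-riders keep 11 each, adding 77. Group total = 77 + 46.20 = 123.20.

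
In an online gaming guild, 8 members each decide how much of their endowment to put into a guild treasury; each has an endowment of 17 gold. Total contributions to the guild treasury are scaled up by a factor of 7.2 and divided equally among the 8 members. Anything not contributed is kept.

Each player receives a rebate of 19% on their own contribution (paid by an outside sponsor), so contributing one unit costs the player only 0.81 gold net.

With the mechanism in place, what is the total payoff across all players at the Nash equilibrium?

1005.04 gold

The effective private return per unit is now (7.2/8) / 0.81 = 1.1111 > 1, so every player's dominant strategy flips to full contribution.
So the Nash equilibrium is full contribution by all 8; the group earns 8 × (17 × 0.19 + 7.2 × 17) = 1005.04.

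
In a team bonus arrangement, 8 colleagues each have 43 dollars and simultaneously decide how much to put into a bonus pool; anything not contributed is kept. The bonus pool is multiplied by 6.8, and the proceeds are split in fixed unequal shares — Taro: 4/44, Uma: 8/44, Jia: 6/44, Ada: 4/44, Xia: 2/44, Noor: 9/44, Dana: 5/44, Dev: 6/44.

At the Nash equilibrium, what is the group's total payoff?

842.80 dollars

Player j's private return per contributed unit is 6.8 × (j's share). Contributing is weakly dominant for j when that share is at least 1/6.8 = 0.1471, and contributing 0 is dominant otherwise.
The shares above 0.1471 belong to Uma and Noor, contributing 43 each; the remaining 6 contribute 0. Total contributed: 86.
The bonus pool pays out 6.8 × 86 = 584.80 in total (split across the unequal shares, but the aggregate is all that matters for the group sum).
The 6 free-riders keep 43 each, adding 258. Group total = 258 + 584.80 = 842.80.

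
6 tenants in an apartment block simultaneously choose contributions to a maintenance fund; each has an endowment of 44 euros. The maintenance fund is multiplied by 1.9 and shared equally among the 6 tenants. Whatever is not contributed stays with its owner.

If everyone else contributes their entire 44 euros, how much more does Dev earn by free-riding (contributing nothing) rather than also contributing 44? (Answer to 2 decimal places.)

30.07 euros

Switching from a contribution of 44 to 0 lets Dev keep an extra 44 euros, but lowers the maintenance fund by 44, which costs Dev their own share of that drop: 1.9/6 × 44 = 13.93.
Net gain = 44 − 13.93 = 30.07. The private return per contributed unit (0.3167) is below 1, so free-riding is indeed the best response regardless of what the others do.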